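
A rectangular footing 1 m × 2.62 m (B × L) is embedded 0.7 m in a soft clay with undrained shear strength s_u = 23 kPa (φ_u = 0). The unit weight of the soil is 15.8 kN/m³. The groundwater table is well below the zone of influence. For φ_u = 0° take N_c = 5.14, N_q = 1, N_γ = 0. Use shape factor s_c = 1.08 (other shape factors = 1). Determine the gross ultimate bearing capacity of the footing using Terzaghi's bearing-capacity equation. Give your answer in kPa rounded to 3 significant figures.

Effective surcharge at the founding depth q = γ·D_f = 15.8 × 0.7 = 11.06 kPa.
q_ult = c·N_c·s_c + q·N_q
     = 23 × 5.14 × 1.08 + 11.06 × 1
     = 127.68 + 11.06 = 138.74 kPa.

q_ult ≈ 139 kPa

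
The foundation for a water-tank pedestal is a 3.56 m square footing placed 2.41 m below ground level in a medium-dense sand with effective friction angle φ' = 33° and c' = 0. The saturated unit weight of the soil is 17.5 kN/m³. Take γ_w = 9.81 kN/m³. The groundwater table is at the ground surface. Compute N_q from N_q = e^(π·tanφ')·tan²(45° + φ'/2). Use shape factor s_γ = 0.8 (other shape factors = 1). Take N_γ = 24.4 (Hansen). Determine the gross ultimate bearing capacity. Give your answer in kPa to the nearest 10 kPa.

tan33° = 0.6494, so N_q = e^(π×0.6494)·tan²(61.5°) = 7.692 × 3.392 = 26.09.
γ' = 17.5 − 9.81 = 7.69 kN/m³ (submerged throughout). q = 7.69 × 2.41 = 18.533 kPa; the same γ' applies in the ½γBN_γ term.
q·N_q = 18.533 × 26.092 = 483.56 kPa
0.5·γ·B·N_γ·s_γ = 0.5 × 7.69 × 3.56 × 24.4 × 0.8 = 267.19 kPa
q_ult = 483.56 + 267.19 = 750.75 kPa.

q_ult ≈ 750 kPa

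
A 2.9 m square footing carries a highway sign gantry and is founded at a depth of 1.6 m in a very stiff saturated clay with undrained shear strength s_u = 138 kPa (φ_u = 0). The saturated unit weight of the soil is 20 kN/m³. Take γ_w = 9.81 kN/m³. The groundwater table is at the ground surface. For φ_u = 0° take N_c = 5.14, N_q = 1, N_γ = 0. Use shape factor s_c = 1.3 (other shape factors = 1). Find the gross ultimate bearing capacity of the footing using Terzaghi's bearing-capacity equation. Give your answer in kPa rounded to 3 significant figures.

Water table at ground surface, so effective unit weight γ' = 20 − 9.81 = 10.19 kN/m³ is used throughout; overburden q = 10.19 × 1.6 = 16.304 kPa.
Cohesion term c·N_c·s_c = 138 × 5.14 × 1.3 = 922.12 kPa; surcharge term q·N_q = 16.304 × 1 = 16.304 kPa.
q_ult = 922.12 + 16.304 = 938.42 kPa.

q_ult ≈ 938 kPa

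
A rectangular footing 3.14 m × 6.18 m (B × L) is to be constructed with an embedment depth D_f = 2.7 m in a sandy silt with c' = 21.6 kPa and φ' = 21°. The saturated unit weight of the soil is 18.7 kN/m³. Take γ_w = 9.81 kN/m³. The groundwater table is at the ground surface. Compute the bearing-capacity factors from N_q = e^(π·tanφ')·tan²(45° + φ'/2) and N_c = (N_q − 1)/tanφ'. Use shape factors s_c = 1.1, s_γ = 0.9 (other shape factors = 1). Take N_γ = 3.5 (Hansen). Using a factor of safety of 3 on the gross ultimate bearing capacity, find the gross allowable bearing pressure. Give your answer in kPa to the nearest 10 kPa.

N_q = e^(π·tan21°)·tan²(55.5°) = 7.07; N_c = (N_q − 1)/tanφ' = 15.81.
With the water table at the surface the whole profile is submerged: γ' = 18.7 − 9.81 = 8.89 kN/m³, so q = γ'·D_f = 24.003 kPa; the same γ' applies in the ½γBN_γ term.
q_ult = c·N_c·s_c + q·N_q + 0.5·γ·B·N_γ·s_γ
     = 21.6 × 15.815 × 1.1 + 24.003 × 7.0708 + 0.5 × 8.89 × 3.14 × 3.5 × 0.9
     = 375.76 + 169.72 + 43.965 = 589.45 kPa.
q_all = 589.45 / 3 = 196.48 kPa.

q_all ≈ 200 kPa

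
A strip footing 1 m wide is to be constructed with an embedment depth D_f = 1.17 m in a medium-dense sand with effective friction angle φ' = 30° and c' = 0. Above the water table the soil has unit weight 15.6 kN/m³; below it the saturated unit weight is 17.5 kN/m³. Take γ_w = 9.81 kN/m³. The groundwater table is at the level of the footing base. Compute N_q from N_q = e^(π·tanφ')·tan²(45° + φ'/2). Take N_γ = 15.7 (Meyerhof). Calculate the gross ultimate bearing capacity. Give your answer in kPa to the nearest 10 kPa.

q_ult ≈ 400 kPa

tan30° = 0.5774, so N_q = e^(π×0.5774)·tan²(60°) = 6.134 × 3.0 = 18.4.
Overburden at base level: q = 15.6 × 1.17 = 18.252 kPa.
Below the base the soil is submerged, so the ½γBN_γ term uses γ' = 17.5 − 9.81 = 7.69 kN/m³.
Surcharge term q·N_q = 18.252 × 18.401 = 335.86 kPa; self-weight term 0.5·γ·B·N_γ = 0.5 × 7.69 × 1 × 15.7 = 60.366 kPa.
q_ult = 335.86 + 60.366 = 396.22 kPa.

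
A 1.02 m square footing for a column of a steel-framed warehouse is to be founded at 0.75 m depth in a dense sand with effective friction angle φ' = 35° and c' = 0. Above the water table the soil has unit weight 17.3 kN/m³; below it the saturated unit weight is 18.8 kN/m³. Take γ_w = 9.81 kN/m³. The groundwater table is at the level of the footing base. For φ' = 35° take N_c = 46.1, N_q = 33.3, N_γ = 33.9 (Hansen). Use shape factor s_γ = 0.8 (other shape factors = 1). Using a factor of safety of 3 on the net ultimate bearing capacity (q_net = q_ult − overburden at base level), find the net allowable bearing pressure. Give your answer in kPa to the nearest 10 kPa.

q_all(net) ≈ 180 kPa

Overburden at base level: q = 17.3 × 0.75 = 12.975 kPa.
Below the base the soil is submerged, so the ½γBN_γ term uses γ' = 18.8 − 9.81 = 8.99 kN/m³.
Surcharge term q·N_q = 12.975 × 33.3 = 432.07 kPa; self-weight term 0.5·γ·B·N_γ·s_γ = 0.5 × 8.99 × 1.02 × 33.9 × 0.8 = 124.34 kPa.
q_ult = 432.07 + 124.34 = 556.41 kPa.
q_net = 556.41 − 12.975 = 543.43 kPa.
q_all(net) = 543.43 / 3 = 181.14 kPa.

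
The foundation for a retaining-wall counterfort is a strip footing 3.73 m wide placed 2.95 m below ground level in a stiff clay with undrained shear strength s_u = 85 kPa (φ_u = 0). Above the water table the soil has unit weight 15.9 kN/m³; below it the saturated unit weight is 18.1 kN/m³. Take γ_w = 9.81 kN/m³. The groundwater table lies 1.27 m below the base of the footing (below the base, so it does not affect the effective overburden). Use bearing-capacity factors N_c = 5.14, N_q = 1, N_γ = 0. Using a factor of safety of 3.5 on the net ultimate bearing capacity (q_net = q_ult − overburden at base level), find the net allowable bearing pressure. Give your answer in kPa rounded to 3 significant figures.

Effective surcharge at the founding depth q = γ·D_f = 15.9 × 2.95 = 46.905 kPa.
q_ult = c·N_c + q·N_q
     = 85 × 5.14 + 46.905 × 1
     = 436.9 + 46.905 = 483.8 kPa.
q_net = 483.8 − 46.905 = 436.9 kPa.
q_all(net) = 436.9 / 3.5 = 124.83 kPa.

q_all(net) ≈ 125 kPa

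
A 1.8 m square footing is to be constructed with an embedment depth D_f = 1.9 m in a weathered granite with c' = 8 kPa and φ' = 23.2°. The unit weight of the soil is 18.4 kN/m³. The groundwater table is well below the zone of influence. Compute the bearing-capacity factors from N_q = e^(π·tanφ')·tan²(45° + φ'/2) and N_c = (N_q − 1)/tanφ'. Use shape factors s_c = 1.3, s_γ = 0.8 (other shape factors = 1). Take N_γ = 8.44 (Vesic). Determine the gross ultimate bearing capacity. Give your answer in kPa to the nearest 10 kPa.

tan23.2° = 0.4286, so N_q = e^(π×0.4286)·tan²(56.6°) = 3.844 × 2.3 = 8.84.
N_c = (8.84 − 1)/tan23.2° = 18.29.
q = γ·D_f = 18.4 × 1.9 = 34.96 kPa.
c·N_c·s_c = 8 × 18.294 × 1.3 = 190.26 kPa
q·N_q = 34.96 × 8.841 = 309.08 kPa
0.5·γ·B·N_γ·s_γ = 0.5 × 18.4 × 1.8 × 8.44 × 0.8 = 111.81 kPa
q_ult = 190.26 + 309.08 + 111.81 = 611.16 kPa.

q_ult ≈ 610 kPa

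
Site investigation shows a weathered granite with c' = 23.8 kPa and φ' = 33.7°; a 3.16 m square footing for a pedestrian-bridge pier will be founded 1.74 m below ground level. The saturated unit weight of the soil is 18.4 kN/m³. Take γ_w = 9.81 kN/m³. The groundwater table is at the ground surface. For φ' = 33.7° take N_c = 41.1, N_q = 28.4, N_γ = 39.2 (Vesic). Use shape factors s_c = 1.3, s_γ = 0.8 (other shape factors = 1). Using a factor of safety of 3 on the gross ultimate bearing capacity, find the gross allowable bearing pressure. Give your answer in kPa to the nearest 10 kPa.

q_all ≈ 710 kPa

γ' = 18.4 − 9.81 = 8.59 kN/m³ (submerged throughout). q = 8.59 × 1.74 = 14.947 kPa; the same γ' applies in the ½γBN_γ term.
c·N_c·s_c = 23.8 × 41.1 × 1.3 = 1271.6 kPa
q·N_q = 14.947 × 28.4 = 424.48 kPa
0.5·γ·B·N_γ·s_γ = 0.5 × 8.59 × 3.16 × 39.2 × 0.8 = 425.62 kPa
q_ult = 1271.6 + 424.48 + 425.62 = 2121.7 kPa.
q_all = 2121.7 / 3 = 707.25 kPa.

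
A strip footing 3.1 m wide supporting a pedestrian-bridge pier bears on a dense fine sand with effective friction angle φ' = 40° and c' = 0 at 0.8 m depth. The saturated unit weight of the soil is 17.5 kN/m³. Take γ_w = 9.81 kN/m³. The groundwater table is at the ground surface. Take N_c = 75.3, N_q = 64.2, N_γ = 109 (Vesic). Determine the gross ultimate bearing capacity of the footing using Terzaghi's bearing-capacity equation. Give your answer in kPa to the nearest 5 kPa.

γ' = 17.5 − 9.81 = 7.69 kN/m³ (submerged throughout). q = 7.69 × 0.8 = 6.152 kPa; the same γ' applies in the ½γBN_γ term.
q·N_q = 6.152 × 64.2 = 394.96 kPa
0.5·γ·B·N_γ = 0.5 × 7.69 × 3.1 × 109 = 1299.2 kPa
q_ult = 394.96 + 1299.2 = 1694.2 kPa.

q_ult ≈ 1695 kPa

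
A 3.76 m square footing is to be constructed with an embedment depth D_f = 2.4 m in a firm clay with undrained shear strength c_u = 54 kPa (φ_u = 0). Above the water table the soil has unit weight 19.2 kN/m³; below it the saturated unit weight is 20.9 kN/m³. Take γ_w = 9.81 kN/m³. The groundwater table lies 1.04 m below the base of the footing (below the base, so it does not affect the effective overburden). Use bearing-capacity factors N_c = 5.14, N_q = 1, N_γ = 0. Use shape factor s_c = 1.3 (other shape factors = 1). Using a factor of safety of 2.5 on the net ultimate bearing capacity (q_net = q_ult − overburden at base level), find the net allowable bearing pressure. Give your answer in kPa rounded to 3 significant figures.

q = γ·D_f = 19.2 × 2.4 = 46.08 kPa.
c·N_c·s_c = 54 × 5.14 × 1.3 = 360.83 kPa
q·N_q = 46.08 × 1 = 46.08 kPa
q_ult = 360.83 + 46.08 = 406.91 kPa.
q_net = 406.91 − 46.08 = 360.83 kPa.
q_all(net) = 360.83 / 2.5 = 144.33 kPa.

q_all(net) ≈ 144 kPa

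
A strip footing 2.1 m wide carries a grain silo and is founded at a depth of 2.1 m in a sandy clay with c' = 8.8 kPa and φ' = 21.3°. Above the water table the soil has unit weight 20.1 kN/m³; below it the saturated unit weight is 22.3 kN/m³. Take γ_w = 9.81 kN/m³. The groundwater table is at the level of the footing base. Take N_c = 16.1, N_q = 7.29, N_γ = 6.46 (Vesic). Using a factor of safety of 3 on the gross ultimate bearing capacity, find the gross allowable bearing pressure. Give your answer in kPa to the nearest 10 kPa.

Overburden at base level: q = 20.1 × 2.1 = 42.21 kPa.
Below the base the soil is submerged, so the ½γBN_γ term uses γ' = 22.3 − 9.81 = 12.49 kN/m³.
Cohesion term c·N_c = 8.8 × 16.1 = 141.68 kPa; surcharge term q·N_q = 42.21 × 7.29 = 307.71 kPa; self-weight term 0.5·γ·B·N_γ = 0.5 × 12.49 × 2.1 × 6.46 = 84.72 kPa.
q_ult = 141.68 + 307.71 + 84.72 = 534.11 kPa.
q_all = 534.11 / 3 = 178.04 kPa.

q_all ≈ 180 kPa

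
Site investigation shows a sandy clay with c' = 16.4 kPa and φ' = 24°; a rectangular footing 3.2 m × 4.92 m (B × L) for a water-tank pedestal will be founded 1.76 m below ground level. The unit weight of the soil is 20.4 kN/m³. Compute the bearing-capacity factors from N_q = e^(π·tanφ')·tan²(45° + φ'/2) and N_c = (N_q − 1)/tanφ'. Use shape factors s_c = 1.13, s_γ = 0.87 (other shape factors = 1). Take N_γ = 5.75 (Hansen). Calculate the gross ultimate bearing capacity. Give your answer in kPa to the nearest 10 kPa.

q_ult ≈ 870 kPa

tan24° = 0.4452, so N_q = e^(π×0.4452)·tan²(57°) = 4.05 × 2.371 = 9.6.
N_c = (9.6 − 1)/tan24° = 19.32.
Overburden at base level: q = 20.4 × 1.76 = 35.904 kPa.
Cohesion term c·N_c·s_c = 16.4 × 19.324 × 1.13 = 358.1 kPa; surcharge term q·N_q = 35.904 × 9.6034 = 344.8 kPa; self-weight term 0.5·γ·B·N_γ·s_γ = 0.5 × 20.4 × 3.2 × 5.75 × 0.87 = 163.28 kPa.
q_ult = 358.1 + 344.8 + 163.28 = 866.19 kPa.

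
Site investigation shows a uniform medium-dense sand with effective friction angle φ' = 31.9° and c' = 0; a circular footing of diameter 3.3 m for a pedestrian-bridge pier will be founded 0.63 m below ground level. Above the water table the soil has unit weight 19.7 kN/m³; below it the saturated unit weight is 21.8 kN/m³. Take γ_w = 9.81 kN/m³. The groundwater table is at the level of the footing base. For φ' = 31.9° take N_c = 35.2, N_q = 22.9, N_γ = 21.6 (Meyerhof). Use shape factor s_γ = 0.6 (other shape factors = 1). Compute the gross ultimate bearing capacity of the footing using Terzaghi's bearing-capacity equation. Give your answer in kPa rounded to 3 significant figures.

q_ult ≈ 541 kPa

Overburden at base level: q = 19.7 × 0.63 = 12.411 kPa.
Below the base the soil is submerged, so the ½γBN_γ term uses γ' = 21.8 − 9.81 = 11.99 kN/m³.
Surcharge term q·N_q = 12.411 × 22.9 = 284.21 kPa; self-weight term 0.5·γ·B·N_γ·s_γ = 0.5 × 11.99 × 3.3 × 21.6 × 0.6 = 256.39 kPa.
q_ult = 284.21 + 256.39 = 540.61 kPa.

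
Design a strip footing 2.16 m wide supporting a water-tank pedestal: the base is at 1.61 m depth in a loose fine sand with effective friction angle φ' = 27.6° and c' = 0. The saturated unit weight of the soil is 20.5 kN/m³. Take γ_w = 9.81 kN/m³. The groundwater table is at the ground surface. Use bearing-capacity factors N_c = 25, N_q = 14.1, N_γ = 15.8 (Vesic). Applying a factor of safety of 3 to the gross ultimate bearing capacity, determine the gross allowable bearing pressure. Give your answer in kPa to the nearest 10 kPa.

q_all ≈ 140 kPa

γ' = 20.5 − 9.81 = 10.69 kN/m³ (submerged throughout). q = 10.69 × 1.61 = 17.211 kPa; the same γ' applies in the ½γBN_γ term.
q·N_q = 17.211 × 14.1 = 242.67 kPa
0.5·γ·B·N_γ = 0.5 × 10.69 × 2.16 × 15.8 = 182.41 kPa
q_ult = 242.67 + 182.41 = 425.09 kPa.
q_all = q_ult / FS = 425.09 / 3 = 141.7 kPa.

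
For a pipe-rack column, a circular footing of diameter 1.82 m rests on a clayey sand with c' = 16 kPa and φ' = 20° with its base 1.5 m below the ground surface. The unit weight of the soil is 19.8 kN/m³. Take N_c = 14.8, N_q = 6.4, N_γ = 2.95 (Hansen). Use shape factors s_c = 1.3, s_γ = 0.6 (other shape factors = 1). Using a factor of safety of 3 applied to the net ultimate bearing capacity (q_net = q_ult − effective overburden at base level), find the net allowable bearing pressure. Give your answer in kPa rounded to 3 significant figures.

q_all(net) ≈ 167 kPa

Effective surcharge at the founding depth q = γ·D_f = 19.8 × 1.5 = 29.7 kPa.
q_ult = c·N_c·s_c + q·N_q + 0.5·γ·B·N_γ·s_γ
     = 16 × 14.8 × 1.3 + 29.7 × 6.4 + 0.5 × 19.8 × 1.82 × 2.95 × 0.6
     = 307.84 + 190.08 + 31.892 = 529.81 kPa.
Net ultimate: q_net = 529.81 − 29.7 = 500.11 kPa.
q_all(net) = 500.11 / 3 = 166.7 kPa.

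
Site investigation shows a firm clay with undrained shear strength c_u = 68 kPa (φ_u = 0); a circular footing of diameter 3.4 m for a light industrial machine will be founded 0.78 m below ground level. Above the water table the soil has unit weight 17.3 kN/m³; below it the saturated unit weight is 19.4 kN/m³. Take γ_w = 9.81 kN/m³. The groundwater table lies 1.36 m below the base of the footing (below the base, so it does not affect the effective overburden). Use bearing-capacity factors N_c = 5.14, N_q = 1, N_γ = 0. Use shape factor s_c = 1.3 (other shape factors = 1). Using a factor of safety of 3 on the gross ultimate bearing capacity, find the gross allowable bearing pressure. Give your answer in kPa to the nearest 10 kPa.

q_all ≈ 160 kPa

Effective surcharge at the founding depth q = γ·D_f = 17.3 × 0.78 = 13.494 kPa.
q_ult = c·N_c·s_c + q·N_q
     = 68 × 5.14 × 1.3 + 13.494 × 1
     = 454.38 + 13.494 = 467.87 kPa.
q_all = 467.87 / 3 = 155.96 kPa.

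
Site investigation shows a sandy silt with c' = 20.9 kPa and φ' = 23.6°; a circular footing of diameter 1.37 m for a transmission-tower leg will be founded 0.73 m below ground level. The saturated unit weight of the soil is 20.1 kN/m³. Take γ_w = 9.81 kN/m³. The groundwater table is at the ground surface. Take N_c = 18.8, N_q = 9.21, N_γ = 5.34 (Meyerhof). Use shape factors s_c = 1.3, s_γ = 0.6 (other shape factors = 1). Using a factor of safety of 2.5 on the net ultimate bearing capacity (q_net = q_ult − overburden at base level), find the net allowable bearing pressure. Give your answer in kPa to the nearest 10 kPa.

q_all(net) ≈ 240 kPa

Water table at ground surface, so effective unit weight γ' = 20.1 − 9.81 = 10.29 kN/m³ is used throughout; overburden q = 10.29 × 0.73 = 7.5117 kPa; the same γ' applies in the ½γBN_γ term.
Cohesion term c·N_c·s_c = 20.9 × 18.8 × 1.3 = 510.8 kPa; surcharge term q·N_q = 7.5117 × 9.21 = 69.183 kPa; self-weight term 0.5·γ·B·N_γ·s_γ = 0.5 × 10.29 × 1.37 × 5.34 × 0.6 = 22.584 kPa.
q_ult = 510.8 + 69.183 + 22.584 = 602.56 kPa.
q_net = 602.56 − 7.5117 = 595.05 kPa.
q_all(net) = 595.05 / 2.5 = 238.02 kPa.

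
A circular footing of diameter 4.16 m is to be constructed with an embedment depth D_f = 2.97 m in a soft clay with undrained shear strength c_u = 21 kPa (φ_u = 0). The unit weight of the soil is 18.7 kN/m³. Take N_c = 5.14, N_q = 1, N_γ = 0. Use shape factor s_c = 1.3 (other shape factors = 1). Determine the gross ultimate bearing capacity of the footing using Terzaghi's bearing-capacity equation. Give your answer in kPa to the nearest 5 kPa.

Effective surcharge at the founding depth q = γ·D_f = 18.7 × 2.97 = 55.539 kPa.
q_ult = c·N_c·s_c + q·N_q
     = 21 × 5.14 × 1.3 + 55.539 × 1
     = 140.32 + 55.539 = 195.86 kPa.

q_ult ≈ 195 kPa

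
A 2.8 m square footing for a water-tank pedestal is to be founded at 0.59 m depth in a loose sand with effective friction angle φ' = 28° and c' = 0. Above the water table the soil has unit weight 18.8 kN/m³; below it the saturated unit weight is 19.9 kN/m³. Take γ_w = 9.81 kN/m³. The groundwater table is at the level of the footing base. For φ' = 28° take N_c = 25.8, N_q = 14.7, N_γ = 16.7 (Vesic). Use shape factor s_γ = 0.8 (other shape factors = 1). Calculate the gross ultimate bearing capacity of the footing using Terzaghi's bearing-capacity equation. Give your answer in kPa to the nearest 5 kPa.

Overburden at base level: q = 18.8 × 0.59 = 11.092 kPa.
Below the base the soil is submerged, so the ½γBN_γ term uses γ' = 19.9 − 9.81 = 10.09 kN/m³.
Surcharge term q·N_q = 11.092 × 14.7 = 163.05 kPa; self-weight term 0.5·γ·B·N_γ·s_γ = 0.5 × 10.09 × 2.8 × 16.7 × 0.8 = 188.72 kPa.
q_ult = 163.05 + 188.72 = 351.78 kPa.

q_ult ≈ 350 kPa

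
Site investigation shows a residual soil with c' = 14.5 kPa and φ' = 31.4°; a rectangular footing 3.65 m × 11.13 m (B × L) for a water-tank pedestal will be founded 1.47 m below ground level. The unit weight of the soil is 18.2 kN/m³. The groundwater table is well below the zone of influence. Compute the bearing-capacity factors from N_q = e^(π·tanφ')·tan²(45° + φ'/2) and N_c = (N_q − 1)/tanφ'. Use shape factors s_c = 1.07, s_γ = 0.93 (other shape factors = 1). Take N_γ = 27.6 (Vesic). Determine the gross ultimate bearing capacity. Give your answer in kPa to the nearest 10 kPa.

tan31.4° = 0.6104, so N_q = e^(π×0.6104)·tan²(60.7°) = 6.805 × 3.175 = 21.61.
N_c = (21.61 − 1)/tan31.4° = 33.76.
q = γ·D_f = 18.2 × 1.47 = 26.754 kPa.
c·N_c·s_c = 14.5 × 33.762 × 1.07 = 523.82 kPa
q·N_q = 26.754 × 21.608 = 578.11 kPa
0.5·γ·B·N_γ·s_γ = 0.5 × 18.2 × 3.65 × 27.6 × 0.93 = 852.56 kPa
q_ult = 523.82 + 578.11 + 852.56 = 1954.5 kPa.

q_ult ≈ 1950 kPa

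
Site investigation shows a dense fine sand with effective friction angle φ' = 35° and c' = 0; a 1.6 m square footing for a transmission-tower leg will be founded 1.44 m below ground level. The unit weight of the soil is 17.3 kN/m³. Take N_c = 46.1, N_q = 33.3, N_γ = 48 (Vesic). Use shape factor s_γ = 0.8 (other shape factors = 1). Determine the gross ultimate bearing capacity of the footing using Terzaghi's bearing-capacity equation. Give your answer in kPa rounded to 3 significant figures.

Overburden at base level: q = 17.3 × 1.44 = 24.912 kPa.
Surcharge term q·N_q = 24.912 × 33.3 = 829.57 kPa; self-weight term 0.5·γ·B·N_γ·s_γ = 0.5 × 17.3 × 1.6 × 48 × 0.8 = 531.46 kPa.
q_ult = 829.57 + 531.46 = 1361 kPa.

q_ult ≈ 1360 kPa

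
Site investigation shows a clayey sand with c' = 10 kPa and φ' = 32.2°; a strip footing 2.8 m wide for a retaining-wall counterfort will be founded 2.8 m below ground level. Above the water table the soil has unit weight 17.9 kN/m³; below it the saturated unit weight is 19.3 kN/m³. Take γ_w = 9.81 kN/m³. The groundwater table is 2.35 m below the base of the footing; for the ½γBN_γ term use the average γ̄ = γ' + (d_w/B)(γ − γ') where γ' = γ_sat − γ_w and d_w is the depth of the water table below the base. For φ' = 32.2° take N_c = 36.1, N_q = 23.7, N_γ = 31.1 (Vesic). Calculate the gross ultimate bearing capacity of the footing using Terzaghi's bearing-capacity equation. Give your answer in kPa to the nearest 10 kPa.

Overburden at base level: q = 17.9 × 2.8 = 50.12 kPa.
The water table is 2.35 m below the base (< B = 2.8 m), so the ½γBN_γ term uses γ̄ = γ' + (d_w/B)(γ − γ') = 9.49 + (2.35/2.8)(17.9 − 9.49) = 16.548 kN/m³.
Cohesion term c·N_c = 10 × 36.1 = 361 kPa; surcharge term q·N_q = 50.12 × 23.7 = 1187.8 kPa; self-weight term 0.5·γ·B·N_γ = 0.5 × 16.548 × 2.8 × 31.1 = 720.52 kPa.
q_ult = 361 + 1187.8 + 720.52 = 2269.4 kPa.

q_ult ≈ 2270 kPa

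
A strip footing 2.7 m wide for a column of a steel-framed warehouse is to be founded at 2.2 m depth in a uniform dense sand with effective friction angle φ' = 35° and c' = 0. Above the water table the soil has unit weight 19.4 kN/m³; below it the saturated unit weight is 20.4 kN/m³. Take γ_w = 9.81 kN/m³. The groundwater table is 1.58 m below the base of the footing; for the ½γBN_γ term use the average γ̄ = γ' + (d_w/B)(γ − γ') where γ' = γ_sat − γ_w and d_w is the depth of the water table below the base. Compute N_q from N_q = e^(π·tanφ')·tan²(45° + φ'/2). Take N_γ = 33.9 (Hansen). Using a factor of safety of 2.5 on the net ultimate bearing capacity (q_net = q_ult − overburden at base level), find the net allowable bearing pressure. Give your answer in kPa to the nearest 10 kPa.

q_all(net) ≈ 840 kPa

N_q = e^(π·tan35°)·tan²(62.5°) = 33.3.
Effective surcharge at the founding depth q = γ·D_f = 19.4 × 2.2 = 42.68 kPa.
With d_w = 1.58 m < B, γ̄ = 10.59 + (1.58/2.7) × (19.4 − 10.59) = 15.745 kN/m³.
q_ult = q·N_q + 0.5·γ·B·N_γ
     = 42.68 × 33.296 + 0.5 × 15.745 × 2.7 × 33.9
     = 1421.1 + 720.59 = 2141.7 kPa.
q_net = 2141.7 − 42.68 = 2099 kPa.
q_all(net) = 2099 / 2.5 = 839.6 kPa.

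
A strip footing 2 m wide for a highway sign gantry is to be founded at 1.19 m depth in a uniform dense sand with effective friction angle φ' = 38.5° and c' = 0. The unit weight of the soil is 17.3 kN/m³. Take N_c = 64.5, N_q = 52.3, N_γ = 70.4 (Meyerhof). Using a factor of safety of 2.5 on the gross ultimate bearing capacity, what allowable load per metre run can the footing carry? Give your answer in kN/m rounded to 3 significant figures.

≈ 1840 kN/m

q = γ·D_f = 17.3 × 1.19 = 20.587 kPa.
q·N_q = 20.587 × 52.3 = 1076.7 kPa
0.5·γ·B·N_γ = 0.5 × 17.3 × 2 × 70.4 = 1217.9 kPa
q_ult = 1076.7 + 1217.9 = 2294.6 kPa.
Gross allowable pressure q_all = 2294.6 / 2.5 = 917.85 kPa.
Allowable wall load = q_all × B = 917.85 × 2 = 1835.7 kN per metre run.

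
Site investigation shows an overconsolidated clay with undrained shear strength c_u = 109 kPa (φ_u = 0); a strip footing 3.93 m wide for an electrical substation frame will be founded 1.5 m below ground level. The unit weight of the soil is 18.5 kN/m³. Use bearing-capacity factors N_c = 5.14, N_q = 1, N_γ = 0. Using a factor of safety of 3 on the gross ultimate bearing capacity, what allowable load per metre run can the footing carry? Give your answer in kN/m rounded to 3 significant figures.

Effective surcharge at the founding depth q = γ·D_f = 18.5 × 1.5 = 27.75 kPa.
q_ult = c·N_c + q·N_q
     = 109 × 5.14 + 27.75 × 1
     = 560.26 + 27.75 = 588.01 kPa.
Gross allowable pressure q_all = 588.01 / 3 = 196 kPa.
Allowable wall load = q_all × B = 196 × 3.93 = 770.29 kN per metre run.

≈ 770 kN/m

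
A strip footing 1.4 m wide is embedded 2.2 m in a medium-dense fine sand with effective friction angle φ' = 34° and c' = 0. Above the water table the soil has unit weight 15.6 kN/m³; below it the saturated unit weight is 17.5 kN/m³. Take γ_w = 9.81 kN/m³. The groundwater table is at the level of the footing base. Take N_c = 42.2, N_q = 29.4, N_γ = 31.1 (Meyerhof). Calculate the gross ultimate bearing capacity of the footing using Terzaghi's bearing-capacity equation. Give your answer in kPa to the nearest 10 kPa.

q_ult ≈ 1180 kPa

Effective surcharge at the founding depth q = γ·D_f = 15.6 × 2.2 = 34.32 kPa.
The water table coincides with the base, so in the self-weight term γ → γ' = 7.69 kN/m³.
q_ult = q·N_q + 0.5·γ·B·N_γ
     = 34.32 × 29.4 + 0.5 × 7.69 × 1.4 × 31.1
     = 1009 + 167.41 = 1176.4 kPa.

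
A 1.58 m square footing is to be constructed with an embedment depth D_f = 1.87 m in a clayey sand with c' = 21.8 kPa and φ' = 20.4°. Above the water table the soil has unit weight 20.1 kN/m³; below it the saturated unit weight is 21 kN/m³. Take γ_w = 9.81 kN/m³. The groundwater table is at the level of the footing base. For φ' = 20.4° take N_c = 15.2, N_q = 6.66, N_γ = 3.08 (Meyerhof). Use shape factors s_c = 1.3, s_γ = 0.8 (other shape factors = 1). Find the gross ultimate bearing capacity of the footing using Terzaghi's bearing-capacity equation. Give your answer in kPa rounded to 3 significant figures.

q_ult ≈ 703 kPa

q = γ·D_f = 20.1 × 1.87 = 37.587 kPa.
For the ½γBN_γ term take γ' = 21 − 9.81 = 11.19 kN/m³ (soil below base is submerged).
c·N_c·s_c = 21.8 × 15.2 × 1.3 = 430.77 kPa
q·N_q = 37.587 × 6.66 = 250.33 kPa
0.5·γ·B·N_γ·s_γ = 0.5 × 11.19 × 1.58 × 3.08 × 0.8 = 21.782 kPa
q_ult = 430.77 + 250.33 + 21.782 = 702.88 kPa.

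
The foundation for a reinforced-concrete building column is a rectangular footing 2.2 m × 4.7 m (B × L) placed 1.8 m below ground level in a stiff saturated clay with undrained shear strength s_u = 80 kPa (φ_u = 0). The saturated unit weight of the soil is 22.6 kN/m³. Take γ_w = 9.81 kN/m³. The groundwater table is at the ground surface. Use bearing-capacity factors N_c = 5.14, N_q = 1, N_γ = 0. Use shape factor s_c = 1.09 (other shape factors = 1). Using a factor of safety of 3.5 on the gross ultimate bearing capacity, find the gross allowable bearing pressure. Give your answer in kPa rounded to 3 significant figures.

q_all ≈ 135 kPa

With the water table at the surface the whole profile is submerged: γ' = 22.6 − 9.81 = 12.79 kN/m³, so q = γ'·D_f = 23.022 kPa.
q_ult = c·N_c·s_c + q·N_q
     = 80 × 5.14 × 1.09 + 23.022 × 1
     = 448.21 + 23.022 = 471.23 kPa.
q_all = 471.23 / 3.5 = 134.64 kPa.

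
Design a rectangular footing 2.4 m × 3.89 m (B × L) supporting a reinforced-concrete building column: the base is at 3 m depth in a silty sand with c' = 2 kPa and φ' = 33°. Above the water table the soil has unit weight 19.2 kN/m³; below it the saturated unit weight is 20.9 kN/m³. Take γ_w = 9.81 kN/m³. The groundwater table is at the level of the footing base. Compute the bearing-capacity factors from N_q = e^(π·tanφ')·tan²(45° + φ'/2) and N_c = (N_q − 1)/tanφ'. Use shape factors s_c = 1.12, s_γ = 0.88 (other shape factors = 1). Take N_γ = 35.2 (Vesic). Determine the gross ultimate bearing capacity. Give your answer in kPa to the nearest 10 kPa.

q_ult ≈ 2000 kPa

tan33° = 0.6494, so N_q = e^(π×0.6494)·tan²(61.5°) = 7.692 × 3.392 = 26.09.
N_c = (26.09 − 1)/tan33° = 38.64.
Overburden at base level: q = 19.2 × 3 = 57.6 kPa.
Below the base the soil is submerged, so the ½γBN_γ term uses γ' = 20.9 − 9.81 = 11.09 kN/m³.
Cohesion term c·N_c·s_c = 2 × 38.638 × 1.12 = 86.55 kPa; surcharge term q·N_q = 57.6 × 26.092 = 1502.9 kPa; self-weight term 0.5·γ·B·N_γ·s_γ = 0.5 × 11.09 × 2.4 × 35.2 × 0.88 = 412.23 kPa.
q_ult = 86.55 + 1502.9 + 412.23 = 2001.7 kPa.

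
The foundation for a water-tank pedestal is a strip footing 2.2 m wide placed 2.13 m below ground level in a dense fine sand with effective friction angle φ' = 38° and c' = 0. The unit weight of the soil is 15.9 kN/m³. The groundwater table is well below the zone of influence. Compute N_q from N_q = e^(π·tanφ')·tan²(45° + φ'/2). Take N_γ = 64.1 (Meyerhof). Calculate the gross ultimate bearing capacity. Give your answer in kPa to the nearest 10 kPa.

tan38° = 0.7813, so N_q = e^(π×0.7813)·tan²(64°) = 11.64 × 4.204 = 48.93.
Overburden at base level: q = 15.9 × 2.13 = 33.867 kPa.
Surcharge term q·N_q = 33.867 × 48.933 = 1657.2 kPa; self-weight term 0.5·γ·B·N_γ = 0.5 × 15.9 × 2.2 × 64.1 = 1121.1 kPa.
q_ult = 1657.2 + 1121.1 = 2778.3 kPa.

q_ult ≈ 2780 kPa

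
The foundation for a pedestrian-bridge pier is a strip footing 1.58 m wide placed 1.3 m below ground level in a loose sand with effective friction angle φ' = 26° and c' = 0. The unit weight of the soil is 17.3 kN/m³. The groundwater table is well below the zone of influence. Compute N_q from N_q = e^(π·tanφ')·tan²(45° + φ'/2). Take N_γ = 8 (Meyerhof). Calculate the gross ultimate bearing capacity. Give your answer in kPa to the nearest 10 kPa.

tan26° = 0.4877, so N_q = e^(π×0.4877)·tan²(58°) = 4.629 × 2.561 = 11.85.
Overburden at base level: q = 17.3 × 1.3 = 22.49 kPa.
Surcharge term q·N_q = 22.49 × 11.854 = 266.6 kPa; self-weight term 0.5·γ·B·N_γ = 0.5 × 17.3 × 1.58 × 8 = 109.34 kPa.
q_ult = 266.6 + 109.34 = 375.94 kPa.

q_ult ≈ 380 kPa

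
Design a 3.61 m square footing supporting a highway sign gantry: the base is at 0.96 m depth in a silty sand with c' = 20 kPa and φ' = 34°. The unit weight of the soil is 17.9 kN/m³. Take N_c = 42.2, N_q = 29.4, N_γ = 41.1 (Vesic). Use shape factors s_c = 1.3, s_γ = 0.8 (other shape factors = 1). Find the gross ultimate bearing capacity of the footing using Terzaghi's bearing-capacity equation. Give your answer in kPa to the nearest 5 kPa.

q_ult ≈ 2665 kPa

Overburden at base level: q = 17.9 × 0.96 = 17.184 kPa.
Cohesion term c·N_c·s_c = 20 × 42.2 × 1.3 = 1097.2 kPa; surcharge term q·N_q = 17.184 × 29.4 = 505.21 kPa; self-weight term 0.5·γ·B·N_γ·s_γ = 0.5 × 17.9 × 3.61 × 41.1 × 0.8 = 1062.3 kPa.
q_ult = 1097.2 + 505.21 + 1062.3 = 2664.7 kPa.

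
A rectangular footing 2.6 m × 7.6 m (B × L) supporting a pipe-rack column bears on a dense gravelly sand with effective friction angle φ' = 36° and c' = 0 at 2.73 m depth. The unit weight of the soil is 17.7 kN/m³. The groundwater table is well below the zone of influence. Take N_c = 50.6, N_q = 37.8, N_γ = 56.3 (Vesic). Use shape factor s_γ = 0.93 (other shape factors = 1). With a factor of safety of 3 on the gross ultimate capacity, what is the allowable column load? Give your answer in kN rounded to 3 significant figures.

P_all ≈ 20000 kN

Overburden at base level: q = 17.7 × 2.73 = 48.321 kPa.
Surcharge term q·N_q = 48.321 × 37.8 = 1826.5 kPa; self-weight term 0.5·γ·B·N_γ·s_γ = 0.5 × 17.7 × 2.6 × 56.3 × 0.93 = 1204.8 kPa.
q_ult = 1826.5 + 1204.8 = 3031.3 kPa.
Gross allowable pressure q_all = 3031.3 / 3 = 1010.4 kPa.
Footing area = 19.76 m², so allowable column load = 1010.4 × 19.76 = 19966 kN.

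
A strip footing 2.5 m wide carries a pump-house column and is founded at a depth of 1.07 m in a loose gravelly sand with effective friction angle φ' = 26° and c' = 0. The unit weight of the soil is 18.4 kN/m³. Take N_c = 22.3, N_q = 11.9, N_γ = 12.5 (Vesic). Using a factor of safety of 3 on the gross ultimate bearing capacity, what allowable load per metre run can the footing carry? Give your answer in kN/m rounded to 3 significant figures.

≈ 435 kN/m

Overburden at base level: q = 18.4 × 1.07 = 19.688 kPa.
Surcharge term q·N_q = 19.688 × 11.9 = 234.29 kPa; self-weight term 0.5·γ·B·N_γ = 0.5 × 18.4 × 2.5 × 12.5 = 287.5 kPa.
q_ult = 234.29 + 287.5 = 521.79 kPa.
Gross allowable pressure q_all = 521.79 / 3 = 173.93 kPa.
Allowable wall load = q_all × B = 173.93 × 2.5 = 434.82 kN per metre run.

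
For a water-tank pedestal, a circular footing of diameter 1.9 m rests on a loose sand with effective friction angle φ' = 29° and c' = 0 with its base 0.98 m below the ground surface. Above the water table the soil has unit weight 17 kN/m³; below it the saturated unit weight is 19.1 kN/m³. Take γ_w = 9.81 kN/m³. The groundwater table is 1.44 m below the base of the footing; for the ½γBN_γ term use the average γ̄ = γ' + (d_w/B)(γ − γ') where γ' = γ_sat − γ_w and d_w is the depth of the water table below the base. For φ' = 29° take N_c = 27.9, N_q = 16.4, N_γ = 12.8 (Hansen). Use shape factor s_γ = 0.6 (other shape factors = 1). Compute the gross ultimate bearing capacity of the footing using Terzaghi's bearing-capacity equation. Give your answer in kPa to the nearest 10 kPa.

Effective surcharge at the founding depth q = γ·D_f = 17 × 0.98 = 16.66 kPa.
With d_w = 1.44 m < B, γ̄ = 9.29 + (1.44/1.9) × (17 − 9.29) = 15.133 kN/m³.
q_ult = q·N_q + 0.5·γ·B·N_γ·s_γ
     = 16.66 × 16.4 + 0.5 × 15.133 × 1.9 × 12.8 × 0.6
     = 273.22 + 110.41 = 383.64 kPa.

q_ult ≈ 380 kPa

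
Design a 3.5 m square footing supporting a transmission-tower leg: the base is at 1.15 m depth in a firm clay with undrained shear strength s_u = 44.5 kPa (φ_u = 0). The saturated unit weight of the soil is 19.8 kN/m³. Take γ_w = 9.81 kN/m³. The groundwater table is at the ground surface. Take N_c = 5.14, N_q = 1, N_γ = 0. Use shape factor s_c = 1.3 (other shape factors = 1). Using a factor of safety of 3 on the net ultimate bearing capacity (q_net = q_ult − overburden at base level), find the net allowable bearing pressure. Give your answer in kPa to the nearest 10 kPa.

q_all(net) ≈ 100 kPa

With the water table at the surface the whole profile is submerged: γ' = 19.8 − 9.81 = 9.99 kN/m³, so q = γ'·D_f = 11.489 kPa.
q_ult = c·N_c·s_c + q·N_q
     = 44.5 × 5.14 × 1.3 + 11.489 × 1
     = 297.35 + 11.489 = 308.84 kPa.
q_net = 308.84 − 11.489 = 297.35 kPa.
q_all(net) = 297.35 / 3 = 99.116 kPa.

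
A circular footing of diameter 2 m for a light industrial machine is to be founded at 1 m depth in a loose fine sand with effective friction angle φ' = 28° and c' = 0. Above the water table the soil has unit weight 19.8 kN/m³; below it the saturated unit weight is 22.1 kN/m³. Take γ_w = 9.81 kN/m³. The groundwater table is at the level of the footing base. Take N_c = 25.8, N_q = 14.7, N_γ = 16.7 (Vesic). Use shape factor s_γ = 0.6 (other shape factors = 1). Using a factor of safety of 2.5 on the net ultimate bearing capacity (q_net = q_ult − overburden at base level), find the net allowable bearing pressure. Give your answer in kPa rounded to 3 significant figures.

Overburden at base level: q = 19.8 × 1 = 19.8 kPa.
Below the base the soil is submerged, so the ½γBN_γ term uses γ' = 22.1 − 9.81 = 12.29 kN/m³.
Surcharge term q·N_q = 19.8 × 14.7 = 291.06 kPa; self-weight term 0.5·γ·B·N_γ·s_γ = 0.5 × 12.29 × 2 × 16.7 × 0.6 = 123.15 kPa.
q_ult = 291.06 + 123.15 = 414.21 kPa.
q_net = 414.21 − 19.8 = 394.41 kPa.
q_all(net) = 394.41 / 2.5 = 157.76 kPa.

q_all(net) ≈ 158 kPa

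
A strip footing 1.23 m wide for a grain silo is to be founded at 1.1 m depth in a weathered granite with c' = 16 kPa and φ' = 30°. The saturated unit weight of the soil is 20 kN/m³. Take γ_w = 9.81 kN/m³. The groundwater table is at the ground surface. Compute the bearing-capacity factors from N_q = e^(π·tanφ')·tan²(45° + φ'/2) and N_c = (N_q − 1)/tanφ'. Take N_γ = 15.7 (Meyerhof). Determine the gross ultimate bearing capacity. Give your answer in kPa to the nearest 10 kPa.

q_ult ≈ 790 kPa

tan30° = 0.5774, so N_q = e^(π×0.5774)·tan²(60°) = 6.134 × 3.0 = 18.4.
N_c = (18.4 − 1)/tan30° = 30.14.
Water table at ground surface, so effective unit weight γ' = 20 − 9.81 = 10.19 kN/m³ is used throughout; overburden q = 10.19 × 1.1 = 11.209 kPa; the same γ' applies in the ½γBN_γ term.
Cohesion term c·N_c = 16 × 30.14 = 482.23 kPa; surcharge term q·N_q = 11.209 × 18.401 = 206.26 kPa; self-weight term 0.5·γ·B·N_γ = 0.5 × 10.19 × 1.23 × 15.7 = 98.39 kPa.
q_ult = 482.23 + 206.26 + 98.39 = 786.88 kPa.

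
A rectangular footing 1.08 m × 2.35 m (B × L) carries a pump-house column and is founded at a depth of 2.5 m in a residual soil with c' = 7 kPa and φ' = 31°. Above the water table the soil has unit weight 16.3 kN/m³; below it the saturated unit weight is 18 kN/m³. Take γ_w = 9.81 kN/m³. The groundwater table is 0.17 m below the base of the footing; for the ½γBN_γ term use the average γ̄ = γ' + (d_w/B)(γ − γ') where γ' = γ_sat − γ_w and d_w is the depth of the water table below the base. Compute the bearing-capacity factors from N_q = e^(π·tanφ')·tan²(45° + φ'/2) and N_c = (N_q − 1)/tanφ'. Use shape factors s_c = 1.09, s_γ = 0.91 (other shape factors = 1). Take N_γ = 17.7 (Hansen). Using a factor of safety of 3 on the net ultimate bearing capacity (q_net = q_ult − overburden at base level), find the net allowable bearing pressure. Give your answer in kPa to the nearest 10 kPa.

N_q = e^(π·tan31°)·tan²(60.5°) = 20.63; N_c = (N_q − 1)/tanφ' = 32.67.
Overburden at base level: q = 16.3 × 2.5 = 40.75 kPa.
The water table is 0.17 m below the base (< B = 1.08 m), so the ½γBN_γ term uses γ̄ = γ' + (d_w/B)(γ − γ') = 8.19 + (0.17/1.08)(16.3 − 8.19) = 9.4666 kN/m³.
Cohesion term c·N_c·s_c = 7 × 32.671 × 1.09 = 249.28 kPa; surcharge term q·N_q = 40.75 × 20.631 = 840.7 kPa; self-weight term 0.5·γ·B·N_γ·s_γ = 0.5 × 9.4666 × 1.08 × 17.7 × 0.91 = 82.338 kPa.
q_ult = 249.28 + 840.7 + 82.338 = 1172.3 kPa.
q_net = 1172.3 − 40.75 = 1131.6 kPa.
q_all(net) = 1131.6 / 3 = 377.19 kPa.

q_all(net) ≈ 380 kPa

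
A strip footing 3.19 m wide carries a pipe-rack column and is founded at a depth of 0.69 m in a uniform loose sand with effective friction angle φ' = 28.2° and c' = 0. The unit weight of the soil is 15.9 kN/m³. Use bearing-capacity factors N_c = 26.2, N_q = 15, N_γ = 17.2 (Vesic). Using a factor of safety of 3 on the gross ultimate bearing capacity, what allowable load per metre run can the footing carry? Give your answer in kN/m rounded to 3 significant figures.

≈ 639 kN/m

Overburden at base level: q = 15.9 × 0.69 = 10.971 kPa.
Surcharge term q·N_q = 10.971 × 15 = 164.56 kPa; self-weight term 0.5·γ·B·N_γ = 0.5 × 15.9 × 3.19 × 17.2 = 436.2 kPa.
q_ult = 164.56 + 436.2 = 600.77 kPa.
Gross allowable pressure q_all = 600.77 / 3 = 200.26 kPa.
Allowable wall load = q_all × B = 200.26 × 3.19 = 638.81 kN per metre run.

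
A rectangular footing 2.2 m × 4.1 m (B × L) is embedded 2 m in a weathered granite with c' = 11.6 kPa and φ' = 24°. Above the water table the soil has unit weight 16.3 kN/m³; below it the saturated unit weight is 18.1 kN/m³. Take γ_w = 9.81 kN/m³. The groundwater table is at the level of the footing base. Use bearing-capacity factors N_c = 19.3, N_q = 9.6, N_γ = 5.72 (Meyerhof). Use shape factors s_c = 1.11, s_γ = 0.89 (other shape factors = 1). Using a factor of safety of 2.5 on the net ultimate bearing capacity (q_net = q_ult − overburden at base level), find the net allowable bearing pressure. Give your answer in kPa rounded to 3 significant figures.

q_all(net) ≈ 230 kPa

Overburden at base level: q = 16.3 × 2 = 32.6 kPa.
Below the base the soil is submerged, so the ½γBN_γ term uses γ' = 18.1 − 9.81 = 8.29 kN/m³.
Cohesion term c·N_c·s_c = 11.6 × 19.3 × 1.11 = 248.51 kPa; surcharge term q·N_q = 32.6 × 9.6 = 312.96 kPa; self-weight term 0.5·γ·B·N_γ·s_γ = 0.5 × 8.29 × 2.2 × 5.72 × 0.89 = 46.423 kPa.
q_ult = 248.51 + 312.96 + 46.423 = 607.89 kPa.
q_net = 607.89 − 32.6 = 575.29 kPa.
q_all(net) = 575.29 / 2.5 = 230.12 kPa.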